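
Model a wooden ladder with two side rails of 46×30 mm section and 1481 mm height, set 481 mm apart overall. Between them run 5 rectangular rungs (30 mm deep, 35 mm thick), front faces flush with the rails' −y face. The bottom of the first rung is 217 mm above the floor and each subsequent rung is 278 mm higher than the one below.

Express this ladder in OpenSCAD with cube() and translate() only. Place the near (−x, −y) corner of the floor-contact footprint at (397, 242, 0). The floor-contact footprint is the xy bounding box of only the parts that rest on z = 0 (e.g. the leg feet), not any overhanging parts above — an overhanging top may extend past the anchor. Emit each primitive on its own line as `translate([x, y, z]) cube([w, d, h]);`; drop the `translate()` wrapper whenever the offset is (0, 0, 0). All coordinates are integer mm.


translate([397, 242, 0]) cube([46, 30, 1481]);
translate([832, 242, 0]) cube([46, 30, 1481]);
translate([443, 242, 217]) cube([389, 30, 35]);
translate([443, 242, 495]) cube([389, 30, 35]);
translate([443, 242, 773]) cube([389, 30, 35]);
translate([443, 242, 1051]) cube([389, 30, 35]);
translate([443, 242, 1329]) cube([389, 30, 35]);


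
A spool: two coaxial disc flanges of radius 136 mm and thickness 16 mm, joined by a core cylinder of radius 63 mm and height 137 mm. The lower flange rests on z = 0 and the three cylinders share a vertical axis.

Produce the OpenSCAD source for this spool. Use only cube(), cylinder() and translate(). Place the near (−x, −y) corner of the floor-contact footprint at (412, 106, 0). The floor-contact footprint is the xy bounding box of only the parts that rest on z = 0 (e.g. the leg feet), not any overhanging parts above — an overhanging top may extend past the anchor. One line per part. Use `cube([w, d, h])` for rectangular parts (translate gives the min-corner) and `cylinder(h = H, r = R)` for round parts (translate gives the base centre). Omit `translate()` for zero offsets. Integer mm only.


translate([548, 242, 0]) cylinder(h = 16, r = 136);
translate([548, 242, 16]) cylinder(h = 137, r = 63);
translate([548, 242, 153]) cylinder(h = 16, r = 136);


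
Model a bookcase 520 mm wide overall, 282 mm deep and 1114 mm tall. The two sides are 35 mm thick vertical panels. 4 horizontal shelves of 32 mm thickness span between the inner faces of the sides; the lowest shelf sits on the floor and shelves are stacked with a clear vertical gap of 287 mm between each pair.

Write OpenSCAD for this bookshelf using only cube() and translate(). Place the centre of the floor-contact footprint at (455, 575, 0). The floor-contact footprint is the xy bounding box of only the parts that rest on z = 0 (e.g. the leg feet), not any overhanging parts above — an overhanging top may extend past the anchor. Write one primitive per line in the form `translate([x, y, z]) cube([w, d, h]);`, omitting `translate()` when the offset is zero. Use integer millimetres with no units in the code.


translate([195, 434, 0]) cube([35, 282, 1114]);
translate([680, 434, 0]) cube([35, 282, 1114]);
translate([230, 434, 0]) cube([450, 282, 32]);
translate([230, 434, 319]) cube([450, 282, 32]);
translate([230, 434, 638]) cube([450, 282, 32]);
translate([230, 434, 957]) cube([450, 282, 32]);


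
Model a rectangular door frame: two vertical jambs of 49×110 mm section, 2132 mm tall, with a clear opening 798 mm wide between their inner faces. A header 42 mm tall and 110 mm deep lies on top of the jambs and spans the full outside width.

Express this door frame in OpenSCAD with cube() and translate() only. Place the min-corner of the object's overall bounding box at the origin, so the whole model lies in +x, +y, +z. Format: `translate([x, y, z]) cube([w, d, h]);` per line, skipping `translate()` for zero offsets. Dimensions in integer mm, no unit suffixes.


cube([49, 110, 2132]);
translate([847, 0, 0]) cube([49, 110, 2132]);
translate([0, 0, 2132]) cube([896, 110, 42]);


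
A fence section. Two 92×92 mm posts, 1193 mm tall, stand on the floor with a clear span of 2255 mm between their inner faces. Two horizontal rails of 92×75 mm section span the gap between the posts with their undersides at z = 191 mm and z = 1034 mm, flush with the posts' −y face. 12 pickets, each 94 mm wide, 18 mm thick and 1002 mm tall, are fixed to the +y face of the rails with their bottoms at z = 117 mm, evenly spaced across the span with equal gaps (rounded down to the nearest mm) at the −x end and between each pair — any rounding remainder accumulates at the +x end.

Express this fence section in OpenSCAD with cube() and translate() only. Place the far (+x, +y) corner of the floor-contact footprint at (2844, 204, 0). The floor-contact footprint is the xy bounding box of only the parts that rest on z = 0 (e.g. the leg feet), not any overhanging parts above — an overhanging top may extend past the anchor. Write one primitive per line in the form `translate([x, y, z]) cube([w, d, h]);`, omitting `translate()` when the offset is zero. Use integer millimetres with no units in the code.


translate([405, 112, 0]) cube([92, 92, 1193]);
translate([2752, 112, 0]) cube([92, 92, 1193]);
translate([497, 112, 191]) cube([2255, 92, 75]);
translate([497, 112, 1034]) cube([2255, 92, 75]);
translate([583, 204, 117]) cube([94, 18, 1002]);
translate([763, 204, 117]) cube([94, 18, 1002]);
translate([943, 204, 117]) cube([94, 18, 1002]);
translate([1123, 204, 117]) cube([94, 18, 1002]);
translate([1303, 204, 117]) cube([94, 18, 1002]);
translate([1483, 204, 117]) cube([94, 18, 1002]);
translate([1663, 204, 117]) cube([94, 18, 1002]);
translate([1843, 204, 117]) cube([94, 18, 1002]);
translate([2023, 204, 117]) cube([94, 18, 1002]);
translate([2203, 204, 117]) cube([94, 18, 1002]);
translate([2383, 204, 117]) cube([94, 18, 1002]);
translate([2563, 204, 117]) cube([94, 18, 1002]);


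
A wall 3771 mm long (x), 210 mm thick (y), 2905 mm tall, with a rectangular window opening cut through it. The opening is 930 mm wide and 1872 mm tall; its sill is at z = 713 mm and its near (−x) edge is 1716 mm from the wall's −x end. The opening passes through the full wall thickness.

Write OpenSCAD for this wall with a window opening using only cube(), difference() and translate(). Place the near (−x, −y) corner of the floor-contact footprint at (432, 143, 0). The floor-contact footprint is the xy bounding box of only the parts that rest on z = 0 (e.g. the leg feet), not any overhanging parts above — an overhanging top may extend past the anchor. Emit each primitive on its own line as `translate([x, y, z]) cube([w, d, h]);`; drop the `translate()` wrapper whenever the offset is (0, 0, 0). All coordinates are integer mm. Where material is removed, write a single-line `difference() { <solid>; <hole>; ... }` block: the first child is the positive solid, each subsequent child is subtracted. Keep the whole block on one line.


difference() { translate([432, 143, 0]) cube([3771, 210, 2905]); translate([2148, 143, 713]) cube([930, 210, 1872]); }


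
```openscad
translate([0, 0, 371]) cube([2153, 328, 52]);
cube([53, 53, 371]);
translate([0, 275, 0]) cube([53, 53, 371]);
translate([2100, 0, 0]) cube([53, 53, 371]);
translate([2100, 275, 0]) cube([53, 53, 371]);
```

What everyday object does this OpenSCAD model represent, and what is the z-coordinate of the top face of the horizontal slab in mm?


A bench. The seat-top height is 423 mm.

A long slab on four corner posts — a bench. The slab sits at z = 371 with thickness 52, so the top is 371 + 52 = 423 mm.


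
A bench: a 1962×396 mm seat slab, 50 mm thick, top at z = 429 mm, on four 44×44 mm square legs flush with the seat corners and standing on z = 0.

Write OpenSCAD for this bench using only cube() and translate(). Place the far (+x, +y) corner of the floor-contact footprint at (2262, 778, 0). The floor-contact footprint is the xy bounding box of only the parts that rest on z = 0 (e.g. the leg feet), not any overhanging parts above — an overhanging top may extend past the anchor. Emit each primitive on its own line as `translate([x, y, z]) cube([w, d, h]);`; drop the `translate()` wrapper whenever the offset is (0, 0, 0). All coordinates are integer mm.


translate([300, 382, 379]) cube([1962, 396, 50]);
translate([300, 382, 0]) cube([44, 44, 379]);
translate([300, 734, 0]) cube([44, 44, 379]);
translate([2218, 382, 0]) cube([44, 44, 379]);
translate([2218, 734, 0]) cube([44, 44, 379]);


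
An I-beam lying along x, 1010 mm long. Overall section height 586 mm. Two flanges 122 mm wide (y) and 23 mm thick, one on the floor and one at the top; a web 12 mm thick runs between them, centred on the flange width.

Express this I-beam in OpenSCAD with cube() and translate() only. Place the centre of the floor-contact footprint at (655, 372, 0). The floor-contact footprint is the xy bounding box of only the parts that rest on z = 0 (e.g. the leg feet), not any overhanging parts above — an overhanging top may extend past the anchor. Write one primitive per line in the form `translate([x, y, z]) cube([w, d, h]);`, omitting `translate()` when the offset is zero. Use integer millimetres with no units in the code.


translate([150, 311, 0]) cube([1010, 122, 23]);
translate([150, 366, 23]) cube([1010, 12, 540]);
translate([150, 311, 563]) cube([1010, 122, 23]);


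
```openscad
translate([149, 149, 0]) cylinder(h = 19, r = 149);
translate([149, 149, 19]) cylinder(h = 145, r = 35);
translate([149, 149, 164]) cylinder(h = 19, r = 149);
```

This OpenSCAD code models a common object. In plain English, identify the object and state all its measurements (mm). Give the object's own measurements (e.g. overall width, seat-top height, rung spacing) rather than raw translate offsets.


A spool: two coaxial disc flanges of radius 149 mm and thickness 19 mm, joined by a core cylinder of radius 35 mm and height 145 mm. The lower flange rests on z = 0 and the three cylinders share a vertical axis.


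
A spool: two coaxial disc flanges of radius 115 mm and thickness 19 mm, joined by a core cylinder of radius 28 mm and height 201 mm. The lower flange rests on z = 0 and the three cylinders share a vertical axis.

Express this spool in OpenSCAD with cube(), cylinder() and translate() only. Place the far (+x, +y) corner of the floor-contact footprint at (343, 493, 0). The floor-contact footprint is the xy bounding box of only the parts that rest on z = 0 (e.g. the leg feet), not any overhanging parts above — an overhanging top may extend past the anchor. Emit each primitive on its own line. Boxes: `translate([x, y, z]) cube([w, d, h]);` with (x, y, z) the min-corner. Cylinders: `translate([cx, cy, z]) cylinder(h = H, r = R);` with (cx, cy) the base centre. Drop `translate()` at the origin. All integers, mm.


translate([228, 378, 0]) cylinder(h = 19, r = 115);
translate([228, 378, 19]) cylinder(h = 201, r = 28);
translate([228, 378, 220]) cylinder(h = 19, r = 115);


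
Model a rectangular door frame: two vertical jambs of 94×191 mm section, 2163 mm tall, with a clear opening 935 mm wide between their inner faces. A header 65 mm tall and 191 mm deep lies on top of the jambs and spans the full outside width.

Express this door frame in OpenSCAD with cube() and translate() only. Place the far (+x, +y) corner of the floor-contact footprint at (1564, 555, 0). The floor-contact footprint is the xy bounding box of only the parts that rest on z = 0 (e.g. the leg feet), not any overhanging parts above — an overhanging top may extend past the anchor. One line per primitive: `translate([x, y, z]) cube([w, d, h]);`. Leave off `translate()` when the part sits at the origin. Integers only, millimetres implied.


translate([441, 364, 0]) cube([94, 191, 2163]);
translate([1470, 364, 0]) cube([94, 191, 2163]);
translate([441, 364, 2163]) cube([1123, 191, 65]);


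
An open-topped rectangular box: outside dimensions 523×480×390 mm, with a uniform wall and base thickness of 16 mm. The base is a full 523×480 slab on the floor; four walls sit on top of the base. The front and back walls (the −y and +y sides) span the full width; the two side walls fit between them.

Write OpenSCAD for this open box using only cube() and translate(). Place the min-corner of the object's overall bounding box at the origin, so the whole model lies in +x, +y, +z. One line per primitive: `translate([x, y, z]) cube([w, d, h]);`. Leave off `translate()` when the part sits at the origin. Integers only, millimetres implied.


cube([523, 480, 16]);
translate([0, 0, 16]) cube([523, 16, 374]);
translate([0, 464, 16]) cube([523, 16, 374]);
translate([0, 16, 16]) cube([16, 448, 374]);
translate([507, 16, 16]) cube([16, 448, 374]);


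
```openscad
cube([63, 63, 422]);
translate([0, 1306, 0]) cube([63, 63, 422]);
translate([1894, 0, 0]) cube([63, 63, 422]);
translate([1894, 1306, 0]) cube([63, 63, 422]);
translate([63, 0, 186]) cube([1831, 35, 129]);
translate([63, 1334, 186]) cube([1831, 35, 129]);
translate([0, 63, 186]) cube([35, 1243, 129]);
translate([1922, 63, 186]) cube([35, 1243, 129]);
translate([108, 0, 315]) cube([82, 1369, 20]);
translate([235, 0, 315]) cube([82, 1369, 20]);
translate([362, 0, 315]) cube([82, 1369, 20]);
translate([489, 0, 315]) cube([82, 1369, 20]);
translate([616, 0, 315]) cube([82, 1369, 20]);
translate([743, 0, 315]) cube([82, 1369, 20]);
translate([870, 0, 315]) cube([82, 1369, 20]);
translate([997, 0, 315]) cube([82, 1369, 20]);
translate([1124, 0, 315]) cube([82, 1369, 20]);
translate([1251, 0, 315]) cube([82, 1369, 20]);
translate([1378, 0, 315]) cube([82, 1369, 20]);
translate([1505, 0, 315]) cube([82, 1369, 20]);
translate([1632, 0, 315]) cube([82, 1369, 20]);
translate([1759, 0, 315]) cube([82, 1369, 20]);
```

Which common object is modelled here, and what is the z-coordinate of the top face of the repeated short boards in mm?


A bed frame. The slat-top height is 335 mm.

Four posts, four rails, and a row of slats — a bed frame. Slats sit on the rails at z = 186 + 129 = 315; with slat thickness 20, the top is 335 mm.


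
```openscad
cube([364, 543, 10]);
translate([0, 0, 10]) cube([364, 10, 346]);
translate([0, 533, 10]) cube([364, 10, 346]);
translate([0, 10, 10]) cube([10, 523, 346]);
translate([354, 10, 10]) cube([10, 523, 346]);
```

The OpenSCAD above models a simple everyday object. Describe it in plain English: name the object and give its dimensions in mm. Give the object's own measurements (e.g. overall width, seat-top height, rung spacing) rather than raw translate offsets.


An open-topped rectangular box: outside dimensions 364×543×356 mm, with a uniform wall and base thickness of 10 mm. The base is a full 364×543 slab on the floor; four walls sit on top of the base. The front and back walls (the −y and +y sides) span the full width; the two side walls fit between them.


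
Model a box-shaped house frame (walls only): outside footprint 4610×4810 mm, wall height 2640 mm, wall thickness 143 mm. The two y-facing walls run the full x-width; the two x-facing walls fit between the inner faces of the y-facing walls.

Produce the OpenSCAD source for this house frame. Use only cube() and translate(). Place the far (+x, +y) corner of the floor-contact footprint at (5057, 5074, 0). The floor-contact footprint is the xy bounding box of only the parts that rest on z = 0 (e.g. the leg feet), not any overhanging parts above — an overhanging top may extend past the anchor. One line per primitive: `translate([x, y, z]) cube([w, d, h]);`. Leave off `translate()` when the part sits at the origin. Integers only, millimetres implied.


translate([447, 264, 0]) cube([4610, 143, 2640]);
translate([447, 4931, 0]) cube([4610, 143, 2640]);
translate([447, 407, 0]) cube([143, 4524, 2640]);
translate([4914, 407, 0]) cube([143, 4524, 2640]);


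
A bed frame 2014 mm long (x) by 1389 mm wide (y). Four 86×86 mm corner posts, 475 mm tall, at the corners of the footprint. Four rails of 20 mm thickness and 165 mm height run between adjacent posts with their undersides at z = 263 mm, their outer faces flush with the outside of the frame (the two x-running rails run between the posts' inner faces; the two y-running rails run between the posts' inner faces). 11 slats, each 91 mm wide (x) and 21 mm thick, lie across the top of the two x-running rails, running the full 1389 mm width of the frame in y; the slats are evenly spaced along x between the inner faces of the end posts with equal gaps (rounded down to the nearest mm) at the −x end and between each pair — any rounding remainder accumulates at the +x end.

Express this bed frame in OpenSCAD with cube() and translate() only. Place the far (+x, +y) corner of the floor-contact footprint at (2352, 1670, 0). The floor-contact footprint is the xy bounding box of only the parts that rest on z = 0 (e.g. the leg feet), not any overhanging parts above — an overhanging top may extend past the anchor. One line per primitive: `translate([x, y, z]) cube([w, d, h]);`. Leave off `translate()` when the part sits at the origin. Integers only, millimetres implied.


translate([338, 281, 0]) cube([86, 86, 475]);
translate([338, 1584, 0]) cube([86, 86, 475]);
translate([2266, 281, 0]) cube([86, 86, 475]);
translate([2266, 1584, 0]) cube([86, 86, 475]);
translate([424, 281, 263]) cube([1842, 20, 165]);
translate([424, 1650, 263]) cube([1842, 20, 165]);
translate([338, 367, 263]) cube([20, 1217, 165]);
translate([2332, 367, 263]) cube([20, 1217, 165]);
translate([494, 281, 428]) cube([91, 1389, 21]);
translate([655, 281, 428]) cube([91, 1389, 21]);
translate([816, 281, 428]) cube([91, 1389, 21]);
translate([977, 281, 428]) cube([91, 1389, 21]);
translate([1138, 281, 428]) cube([91, 1389, 21]);
translate([1299, 281, 428]) cube([91, 1389, 21]);
translate([1460, 281, 428]) cube([91, 1389, 21]);
translate([1621, 281, 428]) cube([91, 1389, 21]);
translate([1782, 281, 428]) cube([91, 1389, 21]);
translate([1943, 281, 428]) cube([91, 1389, 21]);
translate([2104, 281, 428]) cube([91, 1389, 21]);


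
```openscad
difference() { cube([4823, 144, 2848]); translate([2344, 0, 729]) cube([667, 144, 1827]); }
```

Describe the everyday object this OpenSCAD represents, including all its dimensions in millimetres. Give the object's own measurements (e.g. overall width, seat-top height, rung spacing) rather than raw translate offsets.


A wall 4823 mm long (x), 144 mm thick (y), 2848 mm tall, with a rectangular window opening cut through it. The opening is 667 mm wide and 1827 mm tall; its sill is at z = 729 mm and its near (−x) edge is 2344 mm from the wall's −x end. The opening passes through the full wall thickness.


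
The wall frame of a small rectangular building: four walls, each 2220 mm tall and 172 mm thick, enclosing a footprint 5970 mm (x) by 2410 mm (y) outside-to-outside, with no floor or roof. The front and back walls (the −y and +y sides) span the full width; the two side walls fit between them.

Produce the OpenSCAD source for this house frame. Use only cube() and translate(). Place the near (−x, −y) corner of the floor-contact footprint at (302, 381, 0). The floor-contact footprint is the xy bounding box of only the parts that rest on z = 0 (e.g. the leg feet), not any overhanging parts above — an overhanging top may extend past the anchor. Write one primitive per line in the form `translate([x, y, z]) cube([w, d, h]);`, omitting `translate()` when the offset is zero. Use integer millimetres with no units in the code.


translate([302, 381, 0]) cube([5970, 172, 2220]);
translate([302, 2619, 0]) cube([5970, 172, 2220]);
translate([302, 553, 0]) cube([172, 2066, 2220]);
translate([6100, 553, 0]) cube([172, 2066, 2220]);


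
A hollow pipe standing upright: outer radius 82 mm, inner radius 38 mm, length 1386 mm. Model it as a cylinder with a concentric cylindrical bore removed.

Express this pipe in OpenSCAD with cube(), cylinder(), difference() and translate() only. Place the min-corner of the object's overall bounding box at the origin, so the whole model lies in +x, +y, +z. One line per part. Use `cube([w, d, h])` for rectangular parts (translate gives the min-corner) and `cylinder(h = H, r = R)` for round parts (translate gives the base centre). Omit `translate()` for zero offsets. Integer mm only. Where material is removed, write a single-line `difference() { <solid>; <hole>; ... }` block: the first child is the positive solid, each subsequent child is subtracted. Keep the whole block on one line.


difference() { translate([82, 82, 0]) cylinder(h = 1386, r = 82); translate([82, 82, 0]) cylinder(h = 1386, r = 38); }


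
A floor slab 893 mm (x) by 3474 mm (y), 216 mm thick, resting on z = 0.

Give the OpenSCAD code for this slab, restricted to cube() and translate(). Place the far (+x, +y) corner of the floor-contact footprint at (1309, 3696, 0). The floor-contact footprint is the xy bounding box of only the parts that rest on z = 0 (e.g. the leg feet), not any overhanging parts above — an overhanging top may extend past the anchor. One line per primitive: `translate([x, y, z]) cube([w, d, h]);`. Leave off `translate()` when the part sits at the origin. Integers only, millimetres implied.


translate([416, 222, 0]) cube([893, 3474, 216]);


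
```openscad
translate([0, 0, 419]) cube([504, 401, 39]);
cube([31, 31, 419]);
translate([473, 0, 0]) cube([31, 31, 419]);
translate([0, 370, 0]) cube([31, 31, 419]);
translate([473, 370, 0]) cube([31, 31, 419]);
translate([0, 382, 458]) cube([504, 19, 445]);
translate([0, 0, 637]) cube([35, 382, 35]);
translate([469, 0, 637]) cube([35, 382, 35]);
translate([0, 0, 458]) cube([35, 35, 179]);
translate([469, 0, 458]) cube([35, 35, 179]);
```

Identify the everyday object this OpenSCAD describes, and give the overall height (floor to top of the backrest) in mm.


A chair. The overall height is 903 mm.

A slab on four corner posts with a tall panel at the back — a chair. The seat slab sits at z = 419 with thickness 39, and the 445 mm backrest starts at the seat top, so the overall height is 419 + 39 + 445 = 903 mm.


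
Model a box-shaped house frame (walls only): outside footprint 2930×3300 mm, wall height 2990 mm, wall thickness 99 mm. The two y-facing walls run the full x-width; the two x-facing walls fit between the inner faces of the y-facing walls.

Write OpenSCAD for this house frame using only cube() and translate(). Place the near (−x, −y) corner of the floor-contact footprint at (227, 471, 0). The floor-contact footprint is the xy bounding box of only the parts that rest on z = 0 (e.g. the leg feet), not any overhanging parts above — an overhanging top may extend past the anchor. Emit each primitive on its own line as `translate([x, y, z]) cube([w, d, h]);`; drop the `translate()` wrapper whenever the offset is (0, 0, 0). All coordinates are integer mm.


translate([227, 471, 0]) cube([2930, 99, 2990]);
translate([227, 3672, 0]) cube([2930, 99, 2990]);
translate([227, 570, 0]) cube([99, 3102, 2990]);
translate([3058, 570, 0]) cube([99, 3102, 2990]);


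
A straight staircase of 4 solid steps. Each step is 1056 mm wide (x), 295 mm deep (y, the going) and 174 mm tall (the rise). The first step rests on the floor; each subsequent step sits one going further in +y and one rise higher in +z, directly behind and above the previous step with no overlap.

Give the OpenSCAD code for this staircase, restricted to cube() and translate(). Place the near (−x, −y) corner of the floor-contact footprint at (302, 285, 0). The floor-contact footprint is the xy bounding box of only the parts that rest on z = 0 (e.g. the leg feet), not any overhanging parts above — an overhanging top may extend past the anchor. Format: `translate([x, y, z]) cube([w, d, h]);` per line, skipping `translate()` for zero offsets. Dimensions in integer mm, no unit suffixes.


translate([302, 285, 0]) cube([1056, 295, 174]);
translate([302, 580, 174]) cube([1056, 295, 174]);
translate([302, 875, 348]) cube([1056, 295, 174]);
translate([302, 1170, 522]) cube([1056, 295, 174]);


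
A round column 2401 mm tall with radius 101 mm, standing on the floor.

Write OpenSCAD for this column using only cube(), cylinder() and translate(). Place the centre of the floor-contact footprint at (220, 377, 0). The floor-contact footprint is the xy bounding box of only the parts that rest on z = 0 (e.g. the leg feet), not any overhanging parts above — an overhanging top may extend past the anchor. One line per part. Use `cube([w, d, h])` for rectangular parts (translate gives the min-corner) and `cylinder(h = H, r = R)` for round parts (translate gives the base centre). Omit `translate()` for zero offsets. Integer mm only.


translate([220, 377, 0]) cylinder(h = 2401, r = 101);


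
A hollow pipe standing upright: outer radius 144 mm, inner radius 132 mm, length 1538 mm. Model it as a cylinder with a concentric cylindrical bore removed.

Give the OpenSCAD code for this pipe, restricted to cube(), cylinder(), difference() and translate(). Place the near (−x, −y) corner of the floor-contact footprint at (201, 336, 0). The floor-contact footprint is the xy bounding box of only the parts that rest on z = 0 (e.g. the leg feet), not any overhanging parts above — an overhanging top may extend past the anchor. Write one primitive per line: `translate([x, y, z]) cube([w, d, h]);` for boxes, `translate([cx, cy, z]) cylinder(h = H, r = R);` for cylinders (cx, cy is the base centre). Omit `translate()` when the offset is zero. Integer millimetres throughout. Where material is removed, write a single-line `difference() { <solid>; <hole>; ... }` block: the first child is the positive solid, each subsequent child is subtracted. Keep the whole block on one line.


difference() { translate([345, 480, 0]) cylinder(h = 1538, r = 144); translate([345, 480, 0]) cylinder(h = 1538, r = 132); }


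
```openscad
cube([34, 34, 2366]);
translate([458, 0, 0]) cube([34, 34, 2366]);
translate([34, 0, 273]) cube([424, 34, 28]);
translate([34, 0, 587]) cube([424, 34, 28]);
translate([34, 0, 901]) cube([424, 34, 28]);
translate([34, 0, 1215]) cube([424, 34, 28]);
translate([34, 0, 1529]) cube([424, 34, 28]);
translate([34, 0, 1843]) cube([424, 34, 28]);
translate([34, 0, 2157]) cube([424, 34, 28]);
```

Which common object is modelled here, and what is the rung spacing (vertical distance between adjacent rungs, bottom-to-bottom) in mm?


A ladder. The rung spacing is 314 mm.

Two tall 34×34 posts with 7 short bars between them — a ladder. Adjacent rungs sit at z = 273 and z = 587, so the spacing is 587 − 273 = 314 mm.


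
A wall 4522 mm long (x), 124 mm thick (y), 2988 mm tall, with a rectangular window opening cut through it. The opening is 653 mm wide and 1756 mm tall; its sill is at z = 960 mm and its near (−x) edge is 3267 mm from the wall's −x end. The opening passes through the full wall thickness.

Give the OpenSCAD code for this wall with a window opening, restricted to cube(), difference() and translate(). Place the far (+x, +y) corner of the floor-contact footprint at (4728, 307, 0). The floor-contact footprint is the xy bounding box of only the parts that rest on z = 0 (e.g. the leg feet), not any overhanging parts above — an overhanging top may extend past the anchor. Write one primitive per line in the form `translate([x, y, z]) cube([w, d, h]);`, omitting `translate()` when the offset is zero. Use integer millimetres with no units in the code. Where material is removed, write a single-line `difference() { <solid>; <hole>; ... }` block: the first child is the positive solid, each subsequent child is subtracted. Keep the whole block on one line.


difference() { translate([206, 183, 0]) cube([4522, 124, 2988]); translate([3473, 183, 960]) cube([653, 124, 1756]); }


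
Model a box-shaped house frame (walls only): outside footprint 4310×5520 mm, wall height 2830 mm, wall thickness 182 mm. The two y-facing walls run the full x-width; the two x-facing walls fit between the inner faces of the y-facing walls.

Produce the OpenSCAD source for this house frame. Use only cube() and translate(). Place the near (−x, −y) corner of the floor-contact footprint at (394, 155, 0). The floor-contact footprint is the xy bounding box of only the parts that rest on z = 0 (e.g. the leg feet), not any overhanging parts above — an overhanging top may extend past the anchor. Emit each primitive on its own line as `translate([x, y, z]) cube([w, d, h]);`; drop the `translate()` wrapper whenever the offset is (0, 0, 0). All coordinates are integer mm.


translate([394, 155, 0]) cube([4310, 182, 2830]);
translate([394, 5493, 0]) cube([4310, 182, 2830]);
translate([394, 337, 0]) cube([182, 5156, 2830]);
translate([4522, 337, 0]) cube([182, 5156, 2830]);


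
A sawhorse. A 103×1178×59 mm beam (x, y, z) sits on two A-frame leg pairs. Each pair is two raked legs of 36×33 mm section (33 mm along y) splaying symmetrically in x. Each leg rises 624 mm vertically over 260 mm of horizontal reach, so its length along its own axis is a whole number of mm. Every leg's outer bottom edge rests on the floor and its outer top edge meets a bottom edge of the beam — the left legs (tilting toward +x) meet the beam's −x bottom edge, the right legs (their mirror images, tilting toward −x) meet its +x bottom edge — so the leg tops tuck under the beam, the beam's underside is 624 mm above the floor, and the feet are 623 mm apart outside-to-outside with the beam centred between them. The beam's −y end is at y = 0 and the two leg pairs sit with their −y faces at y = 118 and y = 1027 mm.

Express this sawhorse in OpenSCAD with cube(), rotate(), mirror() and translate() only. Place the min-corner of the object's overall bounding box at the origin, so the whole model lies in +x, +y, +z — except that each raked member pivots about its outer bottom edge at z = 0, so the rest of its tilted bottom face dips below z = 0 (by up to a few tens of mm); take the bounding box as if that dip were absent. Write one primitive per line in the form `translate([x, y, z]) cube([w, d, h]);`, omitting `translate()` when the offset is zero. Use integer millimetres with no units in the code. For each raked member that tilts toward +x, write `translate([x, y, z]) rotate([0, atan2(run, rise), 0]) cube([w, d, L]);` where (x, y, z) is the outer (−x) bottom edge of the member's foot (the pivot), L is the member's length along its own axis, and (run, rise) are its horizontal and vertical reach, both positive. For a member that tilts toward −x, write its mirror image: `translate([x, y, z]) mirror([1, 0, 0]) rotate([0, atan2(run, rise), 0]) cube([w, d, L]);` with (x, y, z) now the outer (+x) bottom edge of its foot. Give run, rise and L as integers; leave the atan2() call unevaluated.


translate([260, 0, 624]) cube([103, 1178, 59]);
translate([0, 118, 0]) rotate([0, atan2(260, 624), 0]) cube([36, 33, 676]);
translate([623, 118, 0]) mirror([1, 0, 0]) rotate([0, atan2(260, 624), 0]) cube([36, 33, 676]);
translate([0, 1027, 0]) rotate([0, atan2(260, 624), 0]) cube([36, 33, 676]);
translate([623, 1027, 0]) mirror([1, 0, 0]) rotate([0, atan2(260, 624), 0]) cube([36, 33, 676]);


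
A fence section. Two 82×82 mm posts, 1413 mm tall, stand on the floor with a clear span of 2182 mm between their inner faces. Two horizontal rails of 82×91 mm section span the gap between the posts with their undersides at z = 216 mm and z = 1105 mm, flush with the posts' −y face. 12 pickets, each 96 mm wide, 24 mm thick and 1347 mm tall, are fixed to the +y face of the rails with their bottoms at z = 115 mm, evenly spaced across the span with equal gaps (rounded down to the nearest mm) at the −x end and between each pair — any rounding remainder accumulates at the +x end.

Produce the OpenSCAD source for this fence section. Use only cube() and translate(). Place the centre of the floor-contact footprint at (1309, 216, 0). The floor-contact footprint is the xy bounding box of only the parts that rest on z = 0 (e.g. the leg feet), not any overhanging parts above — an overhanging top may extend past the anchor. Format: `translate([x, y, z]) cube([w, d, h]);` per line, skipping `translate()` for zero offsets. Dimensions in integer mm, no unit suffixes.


translate([136, 175, 0]) cube([82, 82, 1413]);
translate([2400, 175, 0]) cube([82, 82, 1413]);
translate([218, 175, 216]) cube([2182, 82, 91]);
translate([218, 175, 1105]) cube([2182, 82, 91]);
translate([297, 257, 115]) cube([96, 24, 1347]);
translate([472, 257, 115]) cube([96, 24, 1347]);
translate([647, 257, 115]) cube([96, 24, 1347]);
translate([822, 257, 115]) cube([96, 24, 1347]);
translate([997, 257, 115]) cube([96, 24, 1347]);
translate([1172, 257, 115]) cube([96, 24, 1347]);
translate([1347, 257, 115]) cube([96, 24, 1347]);
translate([1522, 257, 115]) cube([96, 24, 1347]);
translate([1697, 257, 115]) cube([96, 24, 1347]);
translate([1872, 257, 115]) cube([96, 24, 1347]);
translate([2047, 257, 115]) cube([96, 24, 1347]);
translate([2222, 257, 115]) cube([96, 24, 1347]);


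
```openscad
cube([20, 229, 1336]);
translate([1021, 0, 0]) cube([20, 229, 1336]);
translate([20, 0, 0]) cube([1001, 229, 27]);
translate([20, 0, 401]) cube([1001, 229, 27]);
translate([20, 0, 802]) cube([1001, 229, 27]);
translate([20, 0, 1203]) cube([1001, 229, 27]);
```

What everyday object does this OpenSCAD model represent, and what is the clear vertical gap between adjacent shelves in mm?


A bookshelf. The clear shelf gap is 374 mm.

Two tall side panels with 4 horizontal boards between them — a bookshelf. The first two shelf undersides are at z = 0 and z = 401; with shelf thickness 27, the clear gap is 401 − 0 − 27 = 374 mm.


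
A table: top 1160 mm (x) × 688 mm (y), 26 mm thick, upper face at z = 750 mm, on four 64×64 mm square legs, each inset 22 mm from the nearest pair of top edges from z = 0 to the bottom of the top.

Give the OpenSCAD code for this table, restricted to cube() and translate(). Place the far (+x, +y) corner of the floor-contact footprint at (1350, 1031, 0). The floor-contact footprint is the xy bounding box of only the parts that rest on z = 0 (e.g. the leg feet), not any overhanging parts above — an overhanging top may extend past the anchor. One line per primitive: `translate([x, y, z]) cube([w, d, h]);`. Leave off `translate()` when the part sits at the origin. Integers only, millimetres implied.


// leg_h = 750 - 26 = 724
translate([212, 365, 724]) cube([1160, 688, 26]);
translate([234, 387, 0]) cube([64, 64, 724]);
translate([1286, 387, 0]) cube([64, 64, 724]);
translate([234, 967, 0]) cube([64, 64, 724]);
translate([1286, 967, 0]) cube([64, 64, 724]);


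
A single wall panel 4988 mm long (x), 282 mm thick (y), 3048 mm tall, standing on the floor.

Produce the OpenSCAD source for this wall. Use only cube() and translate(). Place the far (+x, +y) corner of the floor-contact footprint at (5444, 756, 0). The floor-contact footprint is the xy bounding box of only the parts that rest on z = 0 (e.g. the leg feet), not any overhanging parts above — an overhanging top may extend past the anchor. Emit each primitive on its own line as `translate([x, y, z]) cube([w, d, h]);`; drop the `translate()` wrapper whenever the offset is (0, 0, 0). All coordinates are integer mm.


translate([456, 474, 0]) cube([4988, 282, 3048]);


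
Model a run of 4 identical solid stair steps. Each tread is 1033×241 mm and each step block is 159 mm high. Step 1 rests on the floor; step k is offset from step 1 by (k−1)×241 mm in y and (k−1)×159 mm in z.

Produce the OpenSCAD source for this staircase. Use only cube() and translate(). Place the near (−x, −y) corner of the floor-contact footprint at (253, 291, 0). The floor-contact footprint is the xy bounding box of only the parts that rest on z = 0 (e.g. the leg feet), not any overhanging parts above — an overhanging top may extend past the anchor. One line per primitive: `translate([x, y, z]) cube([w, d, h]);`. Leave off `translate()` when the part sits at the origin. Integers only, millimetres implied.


translate([253, 291, 0]) cube([1033, 241, 159]);
translate([253, 532, 159]) cube([1033, 241, 159]);
translate([253, 773, 318]) cube([1033, 241, 159]);
translate([253, 1014, 477]) cube([1033, 241, 159]);


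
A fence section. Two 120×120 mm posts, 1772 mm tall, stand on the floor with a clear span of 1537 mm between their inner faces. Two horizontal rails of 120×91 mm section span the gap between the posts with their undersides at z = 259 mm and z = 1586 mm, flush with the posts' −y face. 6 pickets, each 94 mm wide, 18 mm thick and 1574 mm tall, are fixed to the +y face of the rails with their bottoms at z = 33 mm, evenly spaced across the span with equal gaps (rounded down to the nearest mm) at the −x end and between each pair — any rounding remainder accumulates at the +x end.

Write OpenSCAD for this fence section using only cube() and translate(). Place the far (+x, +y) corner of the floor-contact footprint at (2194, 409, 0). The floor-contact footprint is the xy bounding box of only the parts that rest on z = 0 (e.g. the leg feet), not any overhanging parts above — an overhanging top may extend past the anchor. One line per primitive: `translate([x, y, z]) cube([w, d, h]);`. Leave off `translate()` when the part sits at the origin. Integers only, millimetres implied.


translate([417, 289, 0]) cube([120, 120, 1772]);
translate([2074, 289, 0]) cube([120, 120, 1772]);
translate([537, 289, 259]) cube([1537, 120, 91]);
translate([537, 289, 1586]) cube([1537, 120, 91]);
translate([676, 409, 33]) cube([94, 18, 1574]);
translate([909, 409, 33]) cube([94, 18, 1574]);
translate([1142, 409, 33]) cube([94, 18, 1574]);
translate([1375, 409, 33]) cube([94, 18, 1574]);
translate([1608, 409, 33]) cube([94, 18, 1574]);
translate([1841, 409, 33]) cube([94, 18, 1574]);


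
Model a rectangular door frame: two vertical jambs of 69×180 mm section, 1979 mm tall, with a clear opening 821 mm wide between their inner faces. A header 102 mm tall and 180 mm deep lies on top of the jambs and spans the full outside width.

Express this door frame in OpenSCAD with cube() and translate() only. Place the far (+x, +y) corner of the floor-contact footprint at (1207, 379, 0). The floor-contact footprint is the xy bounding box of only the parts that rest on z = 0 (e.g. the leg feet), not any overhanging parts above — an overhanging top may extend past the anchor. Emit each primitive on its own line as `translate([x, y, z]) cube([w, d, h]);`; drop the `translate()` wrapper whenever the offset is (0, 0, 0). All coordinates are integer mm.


translate([248, 199, 0]) cube([69, 180, 1979]);
translate([1138, 199, 0]) cube([69, 180, 1979]);
translate([248, 199, 1979]) cube([959, 180, 102]);


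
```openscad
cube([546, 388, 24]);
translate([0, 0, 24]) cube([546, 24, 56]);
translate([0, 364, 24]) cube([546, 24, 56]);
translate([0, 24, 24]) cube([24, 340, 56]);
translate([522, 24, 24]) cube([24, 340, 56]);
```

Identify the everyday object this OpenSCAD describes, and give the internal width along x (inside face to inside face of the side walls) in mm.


An open box. The internal width is 498 mm.

A 546×388 base slab with four walls standing on it — an open box. The base is 546 mm wide and the walls are 24 mm thick, so the internal width is 546 − 2 × 24 = 498 mm.


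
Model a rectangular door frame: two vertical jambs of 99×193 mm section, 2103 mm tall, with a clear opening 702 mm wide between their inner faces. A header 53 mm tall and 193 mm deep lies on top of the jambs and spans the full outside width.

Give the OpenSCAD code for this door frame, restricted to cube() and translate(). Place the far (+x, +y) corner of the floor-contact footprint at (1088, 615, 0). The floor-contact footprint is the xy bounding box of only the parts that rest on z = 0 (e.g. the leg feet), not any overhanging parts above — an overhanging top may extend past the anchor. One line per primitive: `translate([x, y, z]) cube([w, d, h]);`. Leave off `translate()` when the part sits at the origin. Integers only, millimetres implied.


translate([188, 422, 0]) cube([99, 193, 2103]);
translate([989, 422, 0]) cube([99, 193, 2103]);
translate([188, 422, 2103]) cube([900, 193, 53]);


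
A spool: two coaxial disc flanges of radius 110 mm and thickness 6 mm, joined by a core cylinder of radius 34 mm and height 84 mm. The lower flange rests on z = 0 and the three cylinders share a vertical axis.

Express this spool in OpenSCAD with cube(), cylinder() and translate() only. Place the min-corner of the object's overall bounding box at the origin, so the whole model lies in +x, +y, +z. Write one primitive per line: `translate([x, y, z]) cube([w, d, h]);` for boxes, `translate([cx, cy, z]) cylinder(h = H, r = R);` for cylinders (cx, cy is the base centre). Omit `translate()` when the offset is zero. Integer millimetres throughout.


translate([110, 110, 0]) cylinder(h = 6, r = 110);
translate([110, 110, 6]) cylinder(h = 84, r = 34);
translate([110, 110, 90]) cylinder(h = 6, r = 110);
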